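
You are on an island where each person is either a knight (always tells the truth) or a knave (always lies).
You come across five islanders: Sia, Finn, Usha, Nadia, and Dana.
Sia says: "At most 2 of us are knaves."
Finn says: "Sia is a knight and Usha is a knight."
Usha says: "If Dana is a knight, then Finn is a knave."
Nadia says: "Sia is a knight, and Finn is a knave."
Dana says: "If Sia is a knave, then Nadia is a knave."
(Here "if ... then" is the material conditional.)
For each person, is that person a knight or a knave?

Sia is a knave, Finn is a knave, Usha is a knight, Nadia is a knave, and Dana is a knight.

Sia is a knave, and the claim "at most 2 of us are knaves" is indeed false.
Finn is a knave; "Sia is a knight and Usha is a knight" is false, as required.
Usha (knight): "if Dana is a knight, then Finn is a knave" — true. ✓
Nadia (knave): "Sia is a knight, and Finn is a knave" — false. ✓
Dana is a knight; "if Sia is a knave, then Nadia is a knave" is true, as required.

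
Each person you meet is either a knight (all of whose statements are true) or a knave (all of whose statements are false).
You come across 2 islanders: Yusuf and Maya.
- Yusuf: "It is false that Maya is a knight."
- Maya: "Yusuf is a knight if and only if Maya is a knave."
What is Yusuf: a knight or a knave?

Consistent assignments: {Yusuf=knave, Maya=knight}
In every consistent assignment, Yusuf is a knave.

Yusuf is a knave.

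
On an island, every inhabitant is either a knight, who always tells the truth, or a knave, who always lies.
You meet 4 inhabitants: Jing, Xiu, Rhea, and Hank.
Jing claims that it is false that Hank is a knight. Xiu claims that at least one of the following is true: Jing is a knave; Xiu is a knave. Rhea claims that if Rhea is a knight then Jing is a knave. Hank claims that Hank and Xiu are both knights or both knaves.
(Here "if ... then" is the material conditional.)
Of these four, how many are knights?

The unique consistent assignment is Jing=knave, Xiu=knight, Rhea=knight, Hank=knight.
That has 3 knights.

3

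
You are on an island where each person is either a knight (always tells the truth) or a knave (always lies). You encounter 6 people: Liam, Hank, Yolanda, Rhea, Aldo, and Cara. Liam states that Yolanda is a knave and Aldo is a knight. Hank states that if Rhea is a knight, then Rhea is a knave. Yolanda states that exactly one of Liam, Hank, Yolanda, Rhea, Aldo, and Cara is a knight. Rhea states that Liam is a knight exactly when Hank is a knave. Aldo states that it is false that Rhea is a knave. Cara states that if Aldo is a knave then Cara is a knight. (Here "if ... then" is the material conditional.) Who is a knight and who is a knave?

Liam is a knight, and the claim "Yolanda is a knave and Aldo is a knight" is indeed True.
Hank is a knave, so "if Rhea is a knight, then Rhea is a knave" must be false — and it is.
Yolanda is a knave, and the claim "exactly one of Liam, Hank, Yolanda, Rhea, Aldo, and Cara is a knight" is indeed false.
Rhea is a knight, and the claim "Liam is a knight exactly when Hank is a knave" is indeed True.
Aldo is a knight, so "it is false that Rhea is a knave" must be True — and it is.
Since Cara is a knight, "if Aldo is a knave then Cara is a knight" needs to be True, which holds.

Liam is a knight, Hank is a knave, Yolanda is a knave, Rhea is a knight, Aldo is a knight, and Cara is a knight.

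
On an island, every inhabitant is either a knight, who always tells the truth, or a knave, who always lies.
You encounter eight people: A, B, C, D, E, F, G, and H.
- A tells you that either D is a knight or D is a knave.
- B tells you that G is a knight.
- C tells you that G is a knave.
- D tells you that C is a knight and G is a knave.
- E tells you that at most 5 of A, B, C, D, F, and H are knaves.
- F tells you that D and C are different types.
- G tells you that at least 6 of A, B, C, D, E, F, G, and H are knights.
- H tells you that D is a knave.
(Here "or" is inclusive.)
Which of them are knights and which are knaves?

A is a knight, so "either D is a knight or D is a knave" must be true — and it is.
B is a knave, and the claim "G is a knight" is indeed False.
Since C is a knight, "G is a knave" needs to be true, which holds.
D is a knight, and the claim "C is a knight and G is a knave" is indeed true.
As a knight, E's statement "at most 5 of A, B, C, D, F, and H are knaves" should be true; it is.
F is a knave, so "D and C are different types" must be False — and it is.
Since G is a knave, "at least 6 of A, B, C, D, E, F, G, and H are knights" needs to be False, which holds.
H is a knave; "D is a knave" is False, as required.

A is a knight, B is a knave, C is a knight, D is a knight, E is a knight, F is a knave, G is a knave, and H is a knave.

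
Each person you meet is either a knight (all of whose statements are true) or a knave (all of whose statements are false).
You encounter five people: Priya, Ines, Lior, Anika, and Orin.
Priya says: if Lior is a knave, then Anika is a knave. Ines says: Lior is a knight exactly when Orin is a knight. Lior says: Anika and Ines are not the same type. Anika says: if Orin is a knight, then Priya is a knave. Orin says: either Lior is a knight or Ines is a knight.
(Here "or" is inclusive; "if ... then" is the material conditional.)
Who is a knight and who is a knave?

Priya is a knight, Ines is a knight, Lior is a knight, Anika is a knave, and Orin is a knight.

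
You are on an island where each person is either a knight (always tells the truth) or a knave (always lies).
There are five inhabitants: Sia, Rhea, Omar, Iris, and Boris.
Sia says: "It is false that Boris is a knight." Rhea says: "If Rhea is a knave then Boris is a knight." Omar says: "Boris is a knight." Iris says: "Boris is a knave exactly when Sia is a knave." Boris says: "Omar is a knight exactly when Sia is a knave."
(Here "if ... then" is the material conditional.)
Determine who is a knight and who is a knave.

Sia is a knave, Rhea is a knight, Omar is a knight, Iris is a knave, and Boris is a knight.

Sia is a knave, and the claim "it is false that Boris is a knight" is indeed false.
Rhea is a knight; "if Rhea is a knave then Boris is a knight" is True, as required.
Since Omar is a knight, "Boris is a knight" needs to be True, which holds.
As a knave, Iris's statement "Boris is a knave exactly when Sia is a knave" should be false; it is.
Since Boris is a knight, "Omar is a knight exactly when Sia is a knave" needs to be True, which holds.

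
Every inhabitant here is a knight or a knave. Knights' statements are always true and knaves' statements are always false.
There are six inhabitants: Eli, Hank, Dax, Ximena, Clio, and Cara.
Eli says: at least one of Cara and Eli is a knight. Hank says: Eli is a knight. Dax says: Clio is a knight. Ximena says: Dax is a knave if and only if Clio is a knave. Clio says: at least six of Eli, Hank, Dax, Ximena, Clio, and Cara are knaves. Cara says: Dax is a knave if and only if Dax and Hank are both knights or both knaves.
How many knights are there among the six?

3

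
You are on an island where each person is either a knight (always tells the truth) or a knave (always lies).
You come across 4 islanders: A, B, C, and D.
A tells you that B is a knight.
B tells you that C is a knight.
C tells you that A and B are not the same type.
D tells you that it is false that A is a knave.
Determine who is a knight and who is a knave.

A is a knave, B is a knave, C is a knave, and D is a knave.

As a knave, A's statement "B is a knight" should be false; it is.
B is a knave; "C is a knight" is false, as required.
C is a knave, and the claim "A and B are not the same type" is indeed false.
D is a knave, and the claim "it is false that A is a knave" is indeed false.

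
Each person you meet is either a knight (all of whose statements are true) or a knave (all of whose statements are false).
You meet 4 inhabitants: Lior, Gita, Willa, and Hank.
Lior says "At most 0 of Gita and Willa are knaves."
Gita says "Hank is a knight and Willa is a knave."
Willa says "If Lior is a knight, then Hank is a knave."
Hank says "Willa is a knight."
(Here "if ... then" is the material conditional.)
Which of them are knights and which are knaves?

Suppose Lior is a knight. Then Lior's statement "at most 0 of Gita and Willa are knaves" would have to be true. Checking the 8 ways to assign the others, none is consistent with every speaker.
(For instance, with Gita=knave, Willa=knight, Hank=knight, Lior's claim "at most 0 of Gita and Willa are knaves" comes out false where it would need to be true.)
So Lior must be a knave, making "at most 0 of Gita and Willa are knaves" false. Taking Lior=knave, Gita=knave, Willa=knight, Hank=knight, each remaining statement checks out:
  Gita (knave): "Hank is a knight and Willa is a knave" — false. ✓
  Willa (knight): "if Lior is a knight, then Hank is a knave" — true. ✓
  Hank (knight): "Willa is a knight" — true. ✓
This is the unique consistent assignment.

Lior is a knave, Gita is a knave, Willa is a knight, and Hank is a knight.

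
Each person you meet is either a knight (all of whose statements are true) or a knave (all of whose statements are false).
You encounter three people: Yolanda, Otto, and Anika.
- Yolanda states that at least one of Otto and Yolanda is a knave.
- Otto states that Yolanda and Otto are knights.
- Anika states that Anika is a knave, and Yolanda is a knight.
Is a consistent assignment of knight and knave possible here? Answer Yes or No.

Checking all 8 assignments, each has at least one speaker whose statement's truth value contradicts their type.

No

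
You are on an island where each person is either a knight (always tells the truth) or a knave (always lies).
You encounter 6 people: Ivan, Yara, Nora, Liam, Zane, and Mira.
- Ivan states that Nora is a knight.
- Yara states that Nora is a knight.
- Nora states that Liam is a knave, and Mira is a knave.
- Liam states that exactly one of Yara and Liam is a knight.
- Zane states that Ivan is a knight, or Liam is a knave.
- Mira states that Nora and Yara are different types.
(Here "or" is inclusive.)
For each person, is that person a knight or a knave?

Ivan is a knave, so "Nora is a knight" must be false — and it is.
As a knave, Yara's statement "Nora is a knight" should be false; it is.
Since Nora is a knave, "Liam is a knave, and Mira is a knave" needs to be false, which holds.
Liam is a knight, and the claim "exactly one of Yara and Liam is a knight" is indeed true.
Zane is a knave, so "Ivan is a knight, or Liam is a knave" must be false — and it is.
Mira is a knave, and the claim "Nora and Yara are different types" is indeed false.

Ivan is a knave, Yara is a knave, Nora is a knave, Liam is a knight, Zane is a knave, and Mira is a knave.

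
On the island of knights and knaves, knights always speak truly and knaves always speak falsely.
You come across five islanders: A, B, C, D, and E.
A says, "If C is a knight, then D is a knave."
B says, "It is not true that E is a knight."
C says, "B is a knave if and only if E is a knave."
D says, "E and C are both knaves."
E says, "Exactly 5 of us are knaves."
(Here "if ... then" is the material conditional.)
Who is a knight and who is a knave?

A is a knight; "if C is a knight, then D is a knave" is true, as required.
B is a knight; "it is not true that E is a knight" is true, as required.
C is a knave, and the claim "B is a knave if and only if E is a knave" is indeed false.
D (knight): "E and C are both knaves" — true. ✓
As a knave, E's statement "exactly 5 of us are knaves" should be false; it is.

A is a knight, B is a knight, C is a knave, D is a knight, and E is a knave.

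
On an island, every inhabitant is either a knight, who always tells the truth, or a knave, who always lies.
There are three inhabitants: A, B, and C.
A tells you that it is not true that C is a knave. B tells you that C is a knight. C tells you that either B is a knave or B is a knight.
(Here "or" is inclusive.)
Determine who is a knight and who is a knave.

Suppose A is a knave. Then A's statement "it is not true that C is a knave" would have to be false. Checking the 4 ways to assign the others, none is consistent with every speaker.
(For instance, with B=knight, C=knight, A's claim "it is not true that C is a knave" comes out true where it would need to be false.)
So A must be a knight, making "it is not true that C is a knave" true. Taking A=knight, B=knight, C=knight, each remaining statement checks out:
  B (knight): "C is a knight" — true. ✓
  C (knight): "either B is a knave or B is a knight" — true. ✓
This is the unique consistent assignment.

Knights: A, B, and C. Knaves: none.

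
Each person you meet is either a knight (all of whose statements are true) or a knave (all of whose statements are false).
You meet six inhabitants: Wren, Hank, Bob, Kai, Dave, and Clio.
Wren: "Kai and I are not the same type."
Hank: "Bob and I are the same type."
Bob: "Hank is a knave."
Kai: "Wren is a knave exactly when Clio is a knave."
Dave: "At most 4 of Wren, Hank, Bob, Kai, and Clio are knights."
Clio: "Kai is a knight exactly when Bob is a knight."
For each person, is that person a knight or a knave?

Knights: Wren, Bob, and Dave. Knaves: Hank, Kai, and Clio.

Wren is a knight; "Kai and I are not the same type" is True, as required.
Hank (knave): "Bob and I are the same type" — False. ✓
Since Bob is a knight, "Hank is a knave" needs to be True, which holds.
Kai is a knave, so "Wren is a knave exactly when Clio is a knave" must be False — and it is.
As a knight, Dave's statement "at most 4 of Wren, Hank, Bob, Kai, and Clio are knights" should be True; it is.
Clio (knave): "Kai is a knight exactly when Bob is a knight" — False. ✓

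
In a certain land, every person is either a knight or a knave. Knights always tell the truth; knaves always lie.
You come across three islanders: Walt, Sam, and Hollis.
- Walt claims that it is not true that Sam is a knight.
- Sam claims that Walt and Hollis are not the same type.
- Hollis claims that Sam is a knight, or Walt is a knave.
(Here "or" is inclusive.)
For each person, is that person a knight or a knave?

Suppose Walt is a knight. Then Walt's statement "it is not true that Sam is a knight" would have to be true. Checking the 4 ways to assign the others, none is consistent with every speaker.
(For instance, with Sam=knight, Hollis=knight, Walt's claim "it is not true that Sam is a knight" comes out false where it would need to be true.)
So Walt must be a knave, making "it is not true that Sam is a knight" false. Taking Walt=knave, Sam=knight, Hollis=knight, each remaining statement checks out:
  Sam (knight): "Walt and Hollis are not the same type" — true. ✓
  Hollis (knight): "Sam is a knight, or Walt is a knave" — true. ✓
This is the unique consistent assignment.

Walt is a knave, Sam is a knight, and Hollis is a knight.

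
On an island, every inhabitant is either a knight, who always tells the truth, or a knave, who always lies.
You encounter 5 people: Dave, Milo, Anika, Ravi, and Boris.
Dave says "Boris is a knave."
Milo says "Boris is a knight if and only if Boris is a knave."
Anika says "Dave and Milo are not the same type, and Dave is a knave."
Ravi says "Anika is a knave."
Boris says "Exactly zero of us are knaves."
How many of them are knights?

2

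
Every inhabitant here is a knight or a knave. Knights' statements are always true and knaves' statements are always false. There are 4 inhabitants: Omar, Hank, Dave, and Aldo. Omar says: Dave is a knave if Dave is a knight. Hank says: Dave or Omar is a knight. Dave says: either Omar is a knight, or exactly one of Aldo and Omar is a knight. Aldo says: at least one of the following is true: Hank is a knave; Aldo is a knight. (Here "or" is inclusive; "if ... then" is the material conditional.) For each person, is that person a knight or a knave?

Knights: Hank, Dave, and Aldo. Knaves: Omar.

Omar is a knave, and the claim "Dave is a knave if Dave is a knight" is indeed False.
As a knight, Hank's statement "Dave or Omar is a knight" should be true; it is.
Dave is a knight, and the claim "either Omar is a knight, or exactly one of Aldo and Omar is a knight" is indeed true.
As a knight, Aldo's statement "at least one of the following is true: Hank is a knave; Aldo is a knight" should be true; it is.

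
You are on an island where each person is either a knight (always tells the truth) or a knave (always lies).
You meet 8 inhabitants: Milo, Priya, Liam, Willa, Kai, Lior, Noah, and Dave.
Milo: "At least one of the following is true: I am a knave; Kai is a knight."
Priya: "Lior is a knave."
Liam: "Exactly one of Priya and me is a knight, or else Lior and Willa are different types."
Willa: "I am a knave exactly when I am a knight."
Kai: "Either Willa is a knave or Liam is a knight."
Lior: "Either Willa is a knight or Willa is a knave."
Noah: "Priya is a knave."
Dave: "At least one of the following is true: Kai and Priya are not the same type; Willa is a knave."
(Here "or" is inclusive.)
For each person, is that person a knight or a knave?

Knights: Milo, Liam, Kai, Lior, Noah, and Dave. Knaves: Priya and Willa.

Since Milo is a knight, "at least one of the following is true: I am a knave; Kai is a knight" needs to be true, which holds.
Priya is a knave, so "Lior is a knave" must be false — and it is.
Liam is a knight, so "exactly one of Priya and me is a knight, or else Lior and Willa are different types" must be true — and it is.
Willa is a knave; "I am a knave exactly when I am a knight" is false, as required.
As a knight, Kai's statement "either Willa is a knave or Liam is a knight" should be true; it is.
As a knight, Lior's statement "either Willa is a knight or Willa is a knave" should be true; it is.
Since Noah is a knight, "Priya is a knave" needs to be true, which holds.
As a knight, Dave's statement "at least one of the following is true: Kai and Priya are not the same type; Willa is a knave" should be true; it is.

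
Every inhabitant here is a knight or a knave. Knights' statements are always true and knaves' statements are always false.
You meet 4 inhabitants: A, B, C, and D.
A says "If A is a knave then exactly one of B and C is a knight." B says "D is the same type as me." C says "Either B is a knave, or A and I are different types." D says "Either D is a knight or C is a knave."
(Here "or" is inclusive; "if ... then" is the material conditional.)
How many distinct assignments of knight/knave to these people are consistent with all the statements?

2

Consistent assignments:
  A=knight, B=knave, C=knight, D=knight
  A=knave, B=knight, C=knight, D=knight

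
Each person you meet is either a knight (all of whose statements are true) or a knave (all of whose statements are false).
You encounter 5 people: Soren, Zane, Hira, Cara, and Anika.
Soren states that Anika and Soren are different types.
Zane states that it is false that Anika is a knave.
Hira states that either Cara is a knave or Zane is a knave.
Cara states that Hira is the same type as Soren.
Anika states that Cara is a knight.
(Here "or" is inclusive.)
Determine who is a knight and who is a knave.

Soren is a knave, Zane is a knave, Hira is a knight, Cara is a knave, and Anika is a knave.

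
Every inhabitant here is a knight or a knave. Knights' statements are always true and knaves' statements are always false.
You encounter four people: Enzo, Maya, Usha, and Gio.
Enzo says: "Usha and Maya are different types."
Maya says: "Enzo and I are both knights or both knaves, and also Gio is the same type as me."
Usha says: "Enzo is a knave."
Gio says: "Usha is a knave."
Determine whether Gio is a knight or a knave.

Consistent assignments: {Enzo=knight, Maya=knight, Usha=knave, Gio=knight}
In every consistent assignment, Gio is a knight.

Gio is a knight.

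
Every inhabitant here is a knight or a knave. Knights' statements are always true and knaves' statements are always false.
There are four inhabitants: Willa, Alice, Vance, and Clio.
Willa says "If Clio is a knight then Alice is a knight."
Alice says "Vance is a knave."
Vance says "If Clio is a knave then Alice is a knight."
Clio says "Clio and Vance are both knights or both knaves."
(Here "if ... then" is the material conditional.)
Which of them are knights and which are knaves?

Knights: Vance and Clio. Knaves: Willa and Alice.

Suppose Willa is a knight. Then Willa's statement "if Clio is a knight then Alice is a knight" would have to be true. Checking the 8 ways to assign the others, none is consistent with every speaker.
(For instance, with Alice=knave, Vance=knight, Clio=knight, Willa's claim "if Clio is a knight then Alice is a knight" comes out false where it would need to be true.)
So Willa must be a knave, making "if Clio is a knight then Alice is a knight" false. Taking Willa=knave, Alice=knave, Vance=knight, Clio=knight, each remaining statement checks out:
  Alice (knave): "Vance is a knave" — false. ✓
  Vance (knight): "if Clio is a knave then Alice is a knight" — true. ✓
  Clio (knight): "Clio and Vance are both knights or both knaves" — true. ✓
This is the unique consistent assignment.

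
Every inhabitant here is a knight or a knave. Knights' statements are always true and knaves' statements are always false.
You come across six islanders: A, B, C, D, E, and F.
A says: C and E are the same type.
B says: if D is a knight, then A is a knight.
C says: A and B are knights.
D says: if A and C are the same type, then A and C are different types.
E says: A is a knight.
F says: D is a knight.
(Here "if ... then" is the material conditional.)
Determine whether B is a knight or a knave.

B is a knight.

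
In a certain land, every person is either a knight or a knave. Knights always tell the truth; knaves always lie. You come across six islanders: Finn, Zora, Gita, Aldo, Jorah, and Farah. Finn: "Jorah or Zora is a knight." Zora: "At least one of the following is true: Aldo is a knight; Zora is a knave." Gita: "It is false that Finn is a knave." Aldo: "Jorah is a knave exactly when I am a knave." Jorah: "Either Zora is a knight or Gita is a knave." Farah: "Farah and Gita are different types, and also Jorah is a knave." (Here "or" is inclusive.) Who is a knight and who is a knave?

Knights: Finn, Zora, Gita, Aldo, and Jorah. Knaves: Farah.

Finn is a knight, so "Jorah or Zora is a knight" must be True — and it is.
As a knight, Zora's statement "at least one of the following is true: Aldo is a knight; Zora is a knave" should be True; it is.
Gita (knight): "it is false that Finn is a knave" — True. ✓
Aldo is a knight, so "Jorah is a knave exactly when I am a knave" must be True — and it is.
Jorah (knight): "either Zora is a knight or Gita is a knave" — True. ✓
Farah is a knave, so "Farah and Gita are different types, and also Jorah is a knave" must be false — and it is.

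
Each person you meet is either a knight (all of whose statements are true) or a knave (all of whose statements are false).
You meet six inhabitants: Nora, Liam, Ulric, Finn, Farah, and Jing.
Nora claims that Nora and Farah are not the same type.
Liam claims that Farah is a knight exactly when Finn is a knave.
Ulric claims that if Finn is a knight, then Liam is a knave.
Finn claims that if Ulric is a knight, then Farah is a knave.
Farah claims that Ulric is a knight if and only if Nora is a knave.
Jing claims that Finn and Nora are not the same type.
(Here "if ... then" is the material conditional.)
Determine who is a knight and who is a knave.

Nora (knave): "Nora and Farah are not the same type" — False. ✓
Since Liam is a knight, "Farah is a knight exactly when Finn is a knave" needs to be True, which holds.
Ulric (knave): "if Finn is a knight, then Liam is a knave" — False. ✓
Finn is a knight, and the claim "if Ulric is a knight, then Farah is a knave" is indeed True.
Farah (knave): "Ulric is a knight if and only if Nora is a knave" — False. ✓
Jing is a knight; "Finn and Nora are not the same type" is True, as required.

Knights: Liam, Finn, and Jing. Knaves: Nora, Ulric, and Farah.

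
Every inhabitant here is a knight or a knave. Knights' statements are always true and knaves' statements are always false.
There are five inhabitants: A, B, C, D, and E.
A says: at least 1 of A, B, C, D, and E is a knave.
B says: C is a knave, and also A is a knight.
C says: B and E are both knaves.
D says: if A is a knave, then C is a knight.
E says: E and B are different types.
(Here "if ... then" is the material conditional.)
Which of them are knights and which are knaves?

A (knight): "at least 1 of A, B, C, D, and E is a knave" — True. ✓
B is a knave; "C is a knave, and also A is a knight" is false, as required.
C (knight): "B and E are both knaves" — True. ✓
D is a knight, and the claim "if A is a knave, then C is a knight" is indeed True.
E is a knave, so "E and B are different types" must be false — and it is.

A is a knight, B is a knave, C is a knight, D is a knight, and E is a knave.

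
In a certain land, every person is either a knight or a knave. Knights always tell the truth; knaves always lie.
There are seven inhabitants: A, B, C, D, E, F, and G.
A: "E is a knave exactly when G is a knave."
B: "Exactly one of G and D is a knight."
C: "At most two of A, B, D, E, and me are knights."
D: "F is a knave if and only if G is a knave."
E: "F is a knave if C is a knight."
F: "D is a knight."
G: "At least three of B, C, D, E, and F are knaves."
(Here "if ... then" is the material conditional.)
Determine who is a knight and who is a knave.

A is a knight; "E is a knave exactly when G is a knave" is True, as required.
Since B is a knight, "exactly one of G and D is a knight" needs to be True, which holds.
C is a knave, and the claim "at most two of A, B, D, E, and me are knights" is indeed False.
D (knave): "F is a knave if and only if G is a knave" — False. ✓
E is a knight; "F is a knave if C is a knight" is True, as required.
F (knave): "D is a knight" — False. ✓
G is a knight; "at least three of B, C, D, E, and F are knaves" is True, as required.

Knights: A, B, E, and G. Knaves: C, D, and F.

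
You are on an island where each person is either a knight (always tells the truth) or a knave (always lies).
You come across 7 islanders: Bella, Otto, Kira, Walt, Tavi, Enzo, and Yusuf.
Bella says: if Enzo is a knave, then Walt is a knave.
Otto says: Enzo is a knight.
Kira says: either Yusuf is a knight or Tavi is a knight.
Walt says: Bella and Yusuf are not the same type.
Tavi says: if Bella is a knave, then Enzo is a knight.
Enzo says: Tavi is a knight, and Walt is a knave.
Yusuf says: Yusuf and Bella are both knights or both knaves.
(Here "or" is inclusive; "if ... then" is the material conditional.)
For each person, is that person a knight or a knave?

Since Bella is a knight, "if Enzo is a knave, then Walt is a knave" needs to be true, which holds.
Otto is a knight, so "Enzo is a knight" must be true — and it is.
Kira is a knight, so "either Yusuf is a knight or Tavi is a knight" must be true — and it is.
Walt is a knave, so "Bella and Yusuf are not the same type" must be false — and it is.
Tavi (knight): "if Bella is a knave, then Enzo is a knight" — true. ✓
Enzo is a knight, and the claim "Tavi is a knight, and Walt is a knave" is indeed true.
Since Yusuf is a knight, "Yusuf and Bella are both knights or both knaves" needs to be true, which holds.

Knights: Bella, Otto, Kira, Tavi, Enzo, and Yusuf. Knaves: Walt.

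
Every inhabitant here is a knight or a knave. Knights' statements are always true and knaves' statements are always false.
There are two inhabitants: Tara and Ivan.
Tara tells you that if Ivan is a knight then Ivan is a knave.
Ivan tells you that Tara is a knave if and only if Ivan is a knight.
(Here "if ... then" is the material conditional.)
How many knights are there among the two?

The unique consistent assignment is Tara=knave, Ivan=knight.
That has 1 knight.

1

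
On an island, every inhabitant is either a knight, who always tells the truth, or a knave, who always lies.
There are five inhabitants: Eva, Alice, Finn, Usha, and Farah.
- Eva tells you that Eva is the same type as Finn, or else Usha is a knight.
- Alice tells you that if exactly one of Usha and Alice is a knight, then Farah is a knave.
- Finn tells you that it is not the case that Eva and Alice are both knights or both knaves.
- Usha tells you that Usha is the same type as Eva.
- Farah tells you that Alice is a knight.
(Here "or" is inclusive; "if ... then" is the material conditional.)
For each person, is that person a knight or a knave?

As a knight, Eva's statement "Eva is the same type as Finn, or else Usha is a knight" should be True; it is.
Since Alice is a knight, "if exactly one of Usha and Alice is a knight, then Farah is a knave" needs to be True, which holds.
Since Finn is a knave, "it is not the case that Eva and Alice are both knights or both knaves" needs to be false, which holds.
As a knight, Usha's statement "Usha is the same type as Eva" should be True; it is.
Farah (knight): "Alice is a knight" — True. ✓

Eva is a knight, Alice is a knight, Finn is a knave, Usha is a knight, and Farah is a knight.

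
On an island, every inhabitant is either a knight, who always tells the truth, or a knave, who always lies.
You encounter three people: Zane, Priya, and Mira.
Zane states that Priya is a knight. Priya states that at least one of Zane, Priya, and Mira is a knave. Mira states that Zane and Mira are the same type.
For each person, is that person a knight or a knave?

Zane is a knight, Priya is a knight, and Mira is a knave.

Suppose Zane is a knave. Then Zane's statement "Priya is a knight" would have to be false. Checking the 4 ways to assign the others, none is consistent with every speaker.
(For instance, with Priya=knight, Mira=knave, Zane's claim "Priya is a knight" comes out true where it would need to be false.)
So Zane must be a knight, making "Priya is a knight" true. Taking Zane=knight, Priya=knight, Mira=knave, each remaining statement checks out:
  Priya (knight): "at least one of Zane, Priya, and Mira is a knave" — true. ✓
  Mira (knave): "Zane and Mira are the same type" — false. ✓
This is the unique consistent assignment.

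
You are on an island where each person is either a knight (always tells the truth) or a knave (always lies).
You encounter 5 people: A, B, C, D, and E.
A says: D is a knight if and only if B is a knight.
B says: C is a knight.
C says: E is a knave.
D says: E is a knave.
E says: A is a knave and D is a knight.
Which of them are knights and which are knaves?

Suppose A is a knave. Then A's statement "D is a knight if and only if B is a knight" would have to be false. Checking the 16 ways to assign the others, none is consistent with every speaker.
(For instance, with B=knight, C=knight, D=knight, E=knave, A's claim "D is a knight if and only if B is a knight" comes out true where it would need to be false.)
So A must be a knight, making "D is a knight if and only if B is a knight" true. Taking A=knight, B=knight, C=knight, D=knight, E=knave, each remaining statement checks out:
  B (knight): "C is a knight" — true. ✓
  C (knight): "E is a knave" — true. ✓
  D (knight): "E is a knave" — true. ✓
  E (knave): "A is a knave and D is a knight" — false. ✓
This is the unique consistent assignment.

A is a knight, B is a knight, C is a knight, D is a knight, and E is a knave.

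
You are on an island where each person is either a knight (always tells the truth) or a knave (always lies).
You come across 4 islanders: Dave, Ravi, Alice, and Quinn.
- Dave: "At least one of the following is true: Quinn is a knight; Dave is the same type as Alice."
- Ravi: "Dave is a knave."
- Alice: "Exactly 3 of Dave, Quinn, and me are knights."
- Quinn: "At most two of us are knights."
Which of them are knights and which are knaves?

Knights: Dave and Quinn. Knaves: Ravi and Alice.

Suppose Dave is a knave. Then Dave's statement "at least one of the following is true: Quinn is a knight; Dave is the same type as Alice" would have to be false. Checking the 8 ways to assign the others, none is consistent with every speaker.
(For instance, with Ravi=knave, Alice=knave, Quinn=knight, Dave's claim "at least one of the following is true: Quinn is a knight; Dave is the same type as Alice" comes out true where it would need to be false.)
So Dave must be a knight, making "at least one of the following is true: Quinn is a knight; Dave is the same type as Alice" true. Taking Dave=knight, Ravi=knave, Alice=knave, Quinn=knight, each remaining statement checks out:
  Ravi (knave): "Dave is a knave" — false. ✓
  Alice (knave): "exactly 3 of Dave, Quinn, and me are knights" — false. ✓
  Quinn (knight): "at most two of us are knights" — true. ✓
This is the unique consistent assignment.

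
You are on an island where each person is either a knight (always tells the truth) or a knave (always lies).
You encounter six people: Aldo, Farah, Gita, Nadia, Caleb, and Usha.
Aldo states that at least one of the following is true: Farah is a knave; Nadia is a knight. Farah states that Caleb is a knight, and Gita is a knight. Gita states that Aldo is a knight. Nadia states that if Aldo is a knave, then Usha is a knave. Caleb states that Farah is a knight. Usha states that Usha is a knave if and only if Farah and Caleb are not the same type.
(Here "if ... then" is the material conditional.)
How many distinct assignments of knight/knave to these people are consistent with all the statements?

Consistent assignments:
  Aldo=knight, Farah=knight, Gita=knight, Nadia=knight, Caleb=knight, Usha=knight
  Aldo=knight, Farah=knight, Gita=knight, Nadia=knight, Caleb=knight, Usha=knave
  Aldo=knight, Farah=knave, Gita=knight, Nadia=knight, Caleb=knave, Usha=knight
  Aldo=knight, Farah=knave, Gita=knight, Nadia=knight, Caleb=knave, Usha=knave

4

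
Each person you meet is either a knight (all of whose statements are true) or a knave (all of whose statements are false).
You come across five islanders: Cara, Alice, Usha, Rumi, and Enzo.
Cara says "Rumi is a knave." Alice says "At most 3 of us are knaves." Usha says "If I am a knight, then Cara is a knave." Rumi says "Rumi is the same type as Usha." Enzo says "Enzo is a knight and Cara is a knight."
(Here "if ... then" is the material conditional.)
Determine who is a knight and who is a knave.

Knights: Alice, Usha, and Rumi. Knaves: Cara and Enzo.

Suppose Cara is a knight. Then Cara's statement "Rumi is a knave" would have to be true. Checking the 16 ways to assign the others, none is consistent with every speaker.
(For instance, with Alice=knight, Usha=knight, Rumi=knight, Enzo=knave, Cara's claim "Rumi is a knave" comes out false where it would need to be true.)
So Cara must be a knave, making "Rumi is a knave" false. Taking Cara=knave, Alice=knight, Usha=knight, Rumi=knight, Enzo=knave, each remaining statement checks out:
  Alice (knight): "at most 3 of us are knaves" — true. ✓
  Usha (knight): "if I am a knight, then Cara is a knave" — true. ✓
  Rumi (knight): "Rumi is the same type as Usha" — true. ✓
  Enzo (knave): "Enzo is a knight and Cara is a knight" — false. ✓
This is the unique consistent assignment.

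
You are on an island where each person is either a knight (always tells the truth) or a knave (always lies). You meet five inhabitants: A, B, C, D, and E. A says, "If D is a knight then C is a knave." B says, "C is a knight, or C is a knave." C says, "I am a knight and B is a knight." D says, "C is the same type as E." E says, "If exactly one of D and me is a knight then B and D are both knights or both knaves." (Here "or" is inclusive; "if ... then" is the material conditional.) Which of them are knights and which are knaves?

A is a knave, B is a knight, C is a knight, D is a knight, and E is a knight.

As a knave, A's statement "if D is a knight then C is a knave" should be False; it is.
B is a knight, and the claim "C is a knight, or C is a knave" is indeed true.
C is a knight, so "I am a knight and B is a knight" must be true — and it is.
D is a knight, and the claim "C is the same type as E" is indeed true.
E is a knight; "if exactly one of D and me is a knight then B and D are both knights or both knaves" is true, as required.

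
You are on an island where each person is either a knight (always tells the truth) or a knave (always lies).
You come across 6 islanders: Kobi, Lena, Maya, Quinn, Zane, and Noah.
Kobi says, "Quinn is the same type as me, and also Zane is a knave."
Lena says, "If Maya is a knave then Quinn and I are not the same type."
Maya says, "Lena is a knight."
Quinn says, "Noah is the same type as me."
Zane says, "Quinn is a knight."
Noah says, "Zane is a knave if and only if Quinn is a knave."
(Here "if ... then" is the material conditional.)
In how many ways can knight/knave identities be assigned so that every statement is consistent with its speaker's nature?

1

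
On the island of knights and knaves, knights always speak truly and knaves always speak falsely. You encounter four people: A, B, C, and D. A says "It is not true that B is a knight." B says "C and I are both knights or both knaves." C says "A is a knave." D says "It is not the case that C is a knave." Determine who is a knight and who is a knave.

A is a knave, B is a knight, C is a knight, and D is a knight.

Suppose A is a knight. Then A's statement "it is not true that B is a knight" would have to be true. Checking the 8 ways to assign the others, none is consistent with every speaker.
(For instance, with B=knight, C=knight, D=knight, A's claim "it is not true that B is a knight" comes out false where it would need to be true.)
So A must be a knave, making "it is not true that B is a knight" false. Taking A=knave, B=knight, C=knight, D=knight, each remaining statement checks out:
  B (knight): "C and I are both knights or both knaves" — true. ✓
  C (knight): "A is a knave" — true. ✓
  D (knight): "it is not the case that C is a knave" — true. ✓
This is the unique consistent assignment.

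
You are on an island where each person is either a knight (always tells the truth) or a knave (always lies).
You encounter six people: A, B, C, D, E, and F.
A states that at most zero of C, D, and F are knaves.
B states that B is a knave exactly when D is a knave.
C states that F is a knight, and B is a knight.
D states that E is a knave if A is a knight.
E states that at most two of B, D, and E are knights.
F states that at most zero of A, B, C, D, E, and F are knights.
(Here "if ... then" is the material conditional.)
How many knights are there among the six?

2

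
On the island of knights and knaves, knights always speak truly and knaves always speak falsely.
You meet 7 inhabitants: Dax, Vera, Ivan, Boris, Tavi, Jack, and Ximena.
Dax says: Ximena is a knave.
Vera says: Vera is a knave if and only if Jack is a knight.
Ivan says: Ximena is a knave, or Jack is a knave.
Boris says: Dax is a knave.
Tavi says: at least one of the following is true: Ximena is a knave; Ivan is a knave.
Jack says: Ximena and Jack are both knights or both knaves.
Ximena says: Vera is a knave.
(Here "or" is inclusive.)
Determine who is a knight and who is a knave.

Dax is a knave, Vera is a knave, Ivan is a knight, Boris is a knight, Tavi is a knave, Jack is a knave, and Ximena is a knight.

Dax is a knave; "Ximena is a knave" is false, as required.
Vera is a knave, so "Vera is a knave if and only if Jack is a knight" must be false — and it is.
Since Ivan is a knight, "Ximena is a knave, or Jack is a knave" needs to be True, which holds.
Boris is a knight, so "Dax is a knave" must be True — and it is.
Tavi (knave): "at least one of the following is true: Ximena is a knave; Ivan is a knave" — false. ✓
Jack is a knave, and the claim "Ximena and Jack are both knights or both knaves" is indeed false.
Ximena is a knight; "Vera is a knave" is True, as required.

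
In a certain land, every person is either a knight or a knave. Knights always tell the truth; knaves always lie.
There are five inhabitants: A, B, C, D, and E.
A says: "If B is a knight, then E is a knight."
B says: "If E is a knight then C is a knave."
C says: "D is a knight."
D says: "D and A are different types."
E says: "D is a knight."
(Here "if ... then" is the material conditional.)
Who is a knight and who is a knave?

A is a knave, B is a knight, C is a knave, D is a knave, and E is a knave.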